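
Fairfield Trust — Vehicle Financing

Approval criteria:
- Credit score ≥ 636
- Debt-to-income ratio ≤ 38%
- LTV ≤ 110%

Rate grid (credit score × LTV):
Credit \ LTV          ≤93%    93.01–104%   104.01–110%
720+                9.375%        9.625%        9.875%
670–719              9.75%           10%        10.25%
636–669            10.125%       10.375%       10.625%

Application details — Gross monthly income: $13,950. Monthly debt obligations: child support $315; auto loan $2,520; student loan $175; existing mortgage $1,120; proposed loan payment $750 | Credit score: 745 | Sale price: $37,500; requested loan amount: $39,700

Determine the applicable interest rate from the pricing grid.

Credit score 745 ≥ 636; Total monthly debts = (315 + 2,520 + 175 + 1,120 + 750) = 4,880. DTI = 4,880/13,950 = 35% ≤ 38%
LTV = 39,700/37,500 = 105.9% ≤ 110%
Credit 745 → row 720+; LTV 105.9% → column 104.01–110%. Grid cell → 9.875%.

9.875%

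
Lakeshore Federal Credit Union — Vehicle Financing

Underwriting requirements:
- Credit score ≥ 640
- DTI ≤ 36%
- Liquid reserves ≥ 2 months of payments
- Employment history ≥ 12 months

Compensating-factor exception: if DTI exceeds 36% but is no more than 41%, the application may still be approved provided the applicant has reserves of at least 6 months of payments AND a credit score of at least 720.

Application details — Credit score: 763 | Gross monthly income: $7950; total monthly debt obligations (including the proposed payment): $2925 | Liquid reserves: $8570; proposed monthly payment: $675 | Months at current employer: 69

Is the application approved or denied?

Approved

Credit score 763 ≥ 640 (meets base)
DTI: 2,925 ÷ 7,950 = 36.8%, over the 36% base limit.
Reserves = 8,570/675 = 12.7 months ≥ 2
Employment 69 ≥ 12 months
DTI 36.8% is within the 36%–41% exception band; checking compensating factors.
Override check — reserves: 12.7 mo (ok); score: 763 (ok).
Both override conditions satisfied; DTI exception granted.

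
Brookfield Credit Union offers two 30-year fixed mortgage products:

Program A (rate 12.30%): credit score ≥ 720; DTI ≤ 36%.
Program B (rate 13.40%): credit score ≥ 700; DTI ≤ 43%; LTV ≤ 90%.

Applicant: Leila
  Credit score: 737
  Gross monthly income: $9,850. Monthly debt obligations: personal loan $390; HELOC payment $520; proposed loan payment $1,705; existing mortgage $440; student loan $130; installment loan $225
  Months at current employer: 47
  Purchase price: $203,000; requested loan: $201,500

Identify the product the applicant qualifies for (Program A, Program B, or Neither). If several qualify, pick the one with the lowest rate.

Program A

Total debts = (390 + 520 + 1,705 + 440 + 130 + 225) = 3,410; DTI = 3,410/9,850 = 34.6%.
LTV = 201,500/203,000 = 99.3%.
Program A: score 737 ≥ 720; DTI 34.6% ≤ 36% → qualifies.
Program B: score 737 ≥ 700; DTI 34.6% ≤ 43%; LTV 99.3% > 90% → does not qualify.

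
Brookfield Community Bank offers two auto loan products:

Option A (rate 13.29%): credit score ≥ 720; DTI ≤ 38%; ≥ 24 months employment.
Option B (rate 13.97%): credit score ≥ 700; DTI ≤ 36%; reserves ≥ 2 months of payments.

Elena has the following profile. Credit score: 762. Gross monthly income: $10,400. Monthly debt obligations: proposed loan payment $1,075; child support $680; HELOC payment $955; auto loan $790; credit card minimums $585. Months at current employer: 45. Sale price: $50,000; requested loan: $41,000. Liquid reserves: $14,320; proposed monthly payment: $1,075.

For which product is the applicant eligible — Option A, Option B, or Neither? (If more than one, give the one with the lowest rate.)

Total debts = (1,075 + 680 + 955 + 790 + 585) = 4,085; DTI = 4,085/10,400 = 39.3%.
LTV = 41,000/50,000 = 82%.
Reserves = 14,320/1,075 = 13.3 months.
Option A: score 762 ≥ 720; DTI 39.3% > 38%; employment 45 ≥ 24 mo → does not qualify.
Option B: score 762 ≥ 700; DTI 39.3% > 36%; reserves 13.3 ≥ 2 mo → does not qualify.

Neither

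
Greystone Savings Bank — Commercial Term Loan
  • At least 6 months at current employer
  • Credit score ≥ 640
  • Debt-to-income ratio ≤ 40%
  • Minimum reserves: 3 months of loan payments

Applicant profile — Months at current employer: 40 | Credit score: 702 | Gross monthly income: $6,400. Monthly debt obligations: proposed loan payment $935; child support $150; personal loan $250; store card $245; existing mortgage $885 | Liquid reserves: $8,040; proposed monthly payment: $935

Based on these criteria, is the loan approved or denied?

Approved

Employment 40 ≥ 6 months
Credit score 702 ≥ 640 (meets)
Total monthly debts = (935 + 150 + 250 + 245 + 885) = 2,465. DTI: 2,465 ÷ 6,400 = 38.5%, within the 40% cap
Reserves = 8,040/935 = 8.6 months ≥ 3
All criteria satisfied.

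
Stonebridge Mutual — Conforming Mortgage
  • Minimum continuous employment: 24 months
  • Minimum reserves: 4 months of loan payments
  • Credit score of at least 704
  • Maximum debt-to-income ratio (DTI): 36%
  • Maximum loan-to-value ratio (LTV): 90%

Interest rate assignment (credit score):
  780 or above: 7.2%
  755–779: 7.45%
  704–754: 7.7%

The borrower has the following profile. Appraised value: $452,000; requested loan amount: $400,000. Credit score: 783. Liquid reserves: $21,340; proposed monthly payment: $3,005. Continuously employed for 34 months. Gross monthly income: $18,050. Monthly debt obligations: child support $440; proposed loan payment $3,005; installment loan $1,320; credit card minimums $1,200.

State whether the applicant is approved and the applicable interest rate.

Credit score 783 ≥ 704 (meets minimum)
Loan-to-value = 400,000/452,000 = 88.5% — pass (90% max)
Employment 34 ≥ 24 months
Liquid reserves cover 21,340/3,005 = 7.1 months — ≥ 4 required
Total monthly debts = (440 + 3,005 + 1,320 + 1,200) = 5,965. DTI: 5,965 ÷ 18,050 = 33%, within the 36% cap
All requirements met. Score 783 falls in the 780 or above tier → 7.2%.

Approved at 7.2%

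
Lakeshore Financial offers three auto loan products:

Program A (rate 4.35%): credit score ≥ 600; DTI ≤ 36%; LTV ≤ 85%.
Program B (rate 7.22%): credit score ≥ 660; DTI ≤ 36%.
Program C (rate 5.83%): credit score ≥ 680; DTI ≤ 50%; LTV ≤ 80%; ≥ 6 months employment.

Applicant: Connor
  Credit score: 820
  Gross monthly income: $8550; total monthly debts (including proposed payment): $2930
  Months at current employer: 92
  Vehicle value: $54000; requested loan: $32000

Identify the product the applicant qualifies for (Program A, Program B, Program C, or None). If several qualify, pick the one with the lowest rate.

DTI = 2,930/8,550 = 34.3%.
LTV = 32,000/54,000 = 59.3%.
Program A: score 820 ≥ 600; DTI 34.3% ≤ 36%; LTV 59.3% ≤ 85% → qualifies.
Program B: score 820 ≥ 660; DTI 34.3% ≤ 36% → qualifies.
Program C: score 820 ≥ 680; DTI 34.3% ≤ 50%; LTV 59.3% ≤ 80%; employment 92 ≥ 6 mo → qualifies.
Qualifying: Program A, Program B, Program C. Lowest rate is 4.35% → Program A.

Program A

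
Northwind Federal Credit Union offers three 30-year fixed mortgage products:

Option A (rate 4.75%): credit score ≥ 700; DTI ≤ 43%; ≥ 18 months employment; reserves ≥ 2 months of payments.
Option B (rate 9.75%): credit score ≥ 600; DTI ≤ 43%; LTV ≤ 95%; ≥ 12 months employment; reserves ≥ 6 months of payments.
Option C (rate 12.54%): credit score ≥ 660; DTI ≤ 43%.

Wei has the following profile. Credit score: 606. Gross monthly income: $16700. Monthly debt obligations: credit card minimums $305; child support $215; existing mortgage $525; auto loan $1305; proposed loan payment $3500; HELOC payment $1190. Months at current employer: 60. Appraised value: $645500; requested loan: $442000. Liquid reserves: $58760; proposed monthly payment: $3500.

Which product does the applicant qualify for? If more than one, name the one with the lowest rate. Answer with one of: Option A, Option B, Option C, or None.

Option B

Total debts = (305 + 215 + 525 + 1,305 + 3,500 + 1,190) = 7,040; DTI = 7,040/16,700 = 42.2%.
LTV = 442,000/645,500 = 68.5%.
Reserves = 58,760/3,500 = 16.8 months.
Option A: score 606 < 700; DTI 42.2% ≤ 43%; employment 60 ≥ 18 mo; reserves 16.8 ≥ 2 mo → does not qualify.
Option B: score 606 ≥ 600; DTI 42.2% ≤ 43%; LTV 68.5% ≤ 95%; employment 60 ≥ 12 mo; reserves 16.8 ≥ 6 mo → qualifies.
Option C: score 606 < 660; DTI 42.2% ≤ 43% → does not qualify.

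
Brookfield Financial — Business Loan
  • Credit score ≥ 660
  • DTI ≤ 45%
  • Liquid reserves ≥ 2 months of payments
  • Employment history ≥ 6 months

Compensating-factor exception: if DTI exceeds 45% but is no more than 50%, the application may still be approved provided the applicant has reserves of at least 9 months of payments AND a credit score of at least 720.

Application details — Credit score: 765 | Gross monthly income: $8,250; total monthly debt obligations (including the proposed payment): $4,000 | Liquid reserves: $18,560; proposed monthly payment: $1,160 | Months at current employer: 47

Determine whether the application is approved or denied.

Approved

Credit score 765 ≥ 660 (meets base)
DTI = 4,000/8,250 = 48.5% > 45% — standard DTI limit exceeded.
Reserves = 18,560/1,160 = 16.0 months ≥ 2
Employment 47 ≥ 6 months
DTI 48.5% is within the 45%–50% exception band; checking compensating factors.
Reserves 16.0 ≥ 9 months; credit score 765 ≥ 720.
Both compensating conditions met → exception applies.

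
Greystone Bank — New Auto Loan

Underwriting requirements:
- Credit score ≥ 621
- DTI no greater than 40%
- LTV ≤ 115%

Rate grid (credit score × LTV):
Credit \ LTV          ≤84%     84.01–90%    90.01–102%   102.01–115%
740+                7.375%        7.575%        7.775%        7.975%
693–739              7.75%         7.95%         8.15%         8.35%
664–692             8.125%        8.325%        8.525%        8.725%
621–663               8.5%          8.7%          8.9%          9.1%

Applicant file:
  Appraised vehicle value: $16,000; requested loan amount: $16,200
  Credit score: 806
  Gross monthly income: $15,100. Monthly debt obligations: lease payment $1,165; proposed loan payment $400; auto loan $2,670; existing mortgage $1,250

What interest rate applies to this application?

Credit score 806 ≥ 621; Total monthly debts = (1,165 + 400 + 2,670 + 1,250) = 5,485. DTI = 5,485/15,100 = 36.3% ≤ 40%
LTV = 16,200/16,000 = 101.2% ≤ 115%
Credit 806 → row 740+; LTV 101.2% → column 90.01–102%. Grid cell → 7.775%.

7.775%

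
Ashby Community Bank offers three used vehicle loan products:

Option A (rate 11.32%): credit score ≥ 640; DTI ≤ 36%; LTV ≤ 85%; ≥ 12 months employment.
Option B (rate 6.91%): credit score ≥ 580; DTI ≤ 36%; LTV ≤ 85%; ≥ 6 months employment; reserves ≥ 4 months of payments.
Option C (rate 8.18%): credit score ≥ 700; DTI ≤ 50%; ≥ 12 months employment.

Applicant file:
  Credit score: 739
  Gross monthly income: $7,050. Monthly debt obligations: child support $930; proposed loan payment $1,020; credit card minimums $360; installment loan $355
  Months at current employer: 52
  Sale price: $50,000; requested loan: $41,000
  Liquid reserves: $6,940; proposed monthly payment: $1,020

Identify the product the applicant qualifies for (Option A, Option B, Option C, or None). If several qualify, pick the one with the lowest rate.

Total debts = (930 + 1,020 + 360 + 355) = 2,665; DTI = 2,665/7,050 = 37.8%.
LTV = 41,000/50,000 = 82%.
Reserves = 6,940/1,020 = 6.8 months.
Option A: score 739 ≥ 640; DTI 37.8% > 36%; LTV 82% ≤ 85%; employment 52 ≥ 12 mo → does not qualify.
Option B: score 739 ≥ 580; DTI 37.8% > 36%; LTV 82% ≤ 85%; employment 52 ≥ 6 mo; reserves 6.8 ≥ 4 mo → does not qualify.
Option C: score 739 ≥ 700; DTI 37.8% ≤ 50%; employment 52 ≥ 12 mo → qualifies.

Option C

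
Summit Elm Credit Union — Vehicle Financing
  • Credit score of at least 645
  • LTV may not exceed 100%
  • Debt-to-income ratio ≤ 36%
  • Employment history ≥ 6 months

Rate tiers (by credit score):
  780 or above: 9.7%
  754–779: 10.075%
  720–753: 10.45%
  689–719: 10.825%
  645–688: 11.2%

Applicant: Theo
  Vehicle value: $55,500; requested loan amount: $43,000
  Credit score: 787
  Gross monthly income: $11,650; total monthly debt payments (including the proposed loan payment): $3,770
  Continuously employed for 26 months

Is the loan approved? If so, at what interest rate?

Approved at 9.7%

Credit score 787 ≥ 645 (meets minimum)
Loan-to-value = 43,000/55,500 = 77.5% — pass (100% max)
Employment 26 ≥ 6 months
DTI = 3,770/11,650 = 32.4% ≤ 36%
All requirements met. Score 787 falls in the 780 or above tier → 9.7%.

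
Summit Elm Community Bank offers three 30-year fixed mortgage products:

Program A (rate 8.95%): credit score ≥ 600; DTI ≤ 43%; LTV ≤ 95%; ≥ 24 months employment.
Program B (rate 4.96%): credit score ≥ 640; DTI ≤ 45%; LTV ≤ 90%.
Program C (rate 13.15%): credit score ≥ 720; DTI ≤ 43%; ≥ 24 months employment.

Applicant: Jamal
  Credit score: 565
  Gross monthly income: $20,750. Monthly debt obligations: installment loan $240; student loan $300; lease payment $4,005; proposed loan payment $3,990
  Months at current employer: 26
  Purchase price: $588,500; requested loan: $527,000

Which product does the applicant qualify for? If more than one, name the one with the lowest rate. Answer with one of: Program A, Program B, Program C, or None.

Total debts = (240 + 300 + 4,005 + 3,990) = 8,535; DTI = 8,535/20,750 = 41.1%.
LTV = 527,000/588,500 = 89.5%.
Program A: score 565 < 600; DTI 41.1% ≤ 43%; LTV 89.5% ≤ 95%; employment 26 ≥ 24 mo → does not qualify.
Program B: score 565 < 640; DTI 41.1% ≤ 45%; LTV 89.5% ≤ 90% → does not qualify.
Program C: score 565 < 720; DTI 41.1% ≤ 43%; employment 26 ≥ 24 mo → does not qualify.

None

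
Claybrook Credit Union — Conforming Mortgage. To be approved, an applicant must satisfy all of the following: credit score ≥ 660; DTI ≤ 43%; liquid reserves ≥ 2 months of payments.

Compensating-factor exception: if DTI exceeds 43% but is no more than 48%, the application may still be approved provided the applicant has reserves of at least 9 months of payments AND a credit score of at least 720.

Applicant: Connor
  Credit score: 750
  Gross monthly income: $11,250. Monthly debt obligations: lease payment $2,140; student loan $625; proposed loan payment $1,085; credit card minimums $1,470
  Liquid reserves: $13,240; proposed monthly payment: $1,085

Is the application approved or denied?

Approved

Credit score 750 ≥ 660 (meets base)
Total debts = (2,140 + 625 + 1,085 + 1,470) = 5,320. DTI: 5,320 ÷ 11,250 = 47.3%, over the 43% base limit.
Reserves: 13,240 ÷ 1,085 = 12.2 months (meets 2-month minimum)
47.3% falls in the override range (43%–48%), so the compensating-factor test applies.
Override check — reserves: 12.2 mo (ok); score: 750 (ok).
Both override conditions satisfied; DTI exception granted.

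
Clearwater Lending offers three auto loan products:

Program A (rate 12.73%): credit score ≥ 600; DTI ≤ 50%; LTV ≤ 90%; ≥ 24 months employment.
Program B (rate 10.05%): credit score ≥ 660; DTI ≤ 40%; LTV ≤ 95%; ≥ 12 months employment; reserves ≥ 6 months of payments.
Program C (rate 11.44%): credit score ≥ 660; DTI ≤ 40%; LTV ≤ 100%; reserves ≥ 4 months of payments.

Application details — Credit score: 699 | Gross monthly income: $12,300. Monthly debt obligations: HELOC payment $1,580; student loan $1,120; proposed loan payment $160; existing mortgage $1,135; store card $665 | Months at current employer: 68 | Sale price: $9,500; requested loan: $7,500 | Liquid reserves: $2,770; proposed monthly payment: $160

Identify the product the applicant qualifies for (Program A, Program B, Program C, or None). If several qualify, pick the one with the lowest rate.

Total debts = (1,580 + 1,120 + 160 + 1,135 + 665) = 4,660; DTI = 4,660/12,300 = 37.9%.
LTV = 7,500/9,500 = 78.9%.
Reserves = 2,770/160 = 17.3 months.
Program A: score 699 ≥ 600; DTI 37.9% ≤ 50%; LTV 78.9% ≤ 90%; employment 68 ≥ 24 mo → qualifies.
Program B: score 699 ≥ 660; DTI 37.9% ≤ 40%; LTV 78.9% ≤ 95%; employment 68 ≥ 12 mo; reserves 17.3 ≥ 6 mo → qualifies.
Program C: score 699 ≥ 660; DTI 37.9% ≤ 40%; LTV 78.9% ≤ 100%; reserves 17.3 ≥ 4 mo → qualifies.
Qualifying: Program A, Program B, Program C. Lowest rate is 10.05% → Program B.

Program B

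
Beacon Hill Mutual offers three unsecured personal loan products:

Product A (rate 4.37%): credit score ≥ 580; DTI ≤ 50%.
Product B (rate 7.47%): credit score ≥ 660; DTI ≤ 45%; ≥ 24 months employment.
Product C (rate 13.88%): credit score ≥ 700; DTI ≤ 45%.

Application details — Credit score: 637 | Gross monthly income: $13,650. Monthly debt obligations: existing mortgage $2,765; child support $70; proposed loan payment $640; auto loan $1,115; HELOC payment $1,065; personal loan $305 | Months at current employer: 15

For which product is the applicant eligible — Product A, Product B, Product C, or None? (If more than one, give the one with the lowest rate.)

Total debts = (2,765 + 70 + 640 + 1,115 + 1,065 + 305) = 5,960; DTI = 5,960/13,650 = 43.7%.
Product A: score 637 ≥ 580; DTI 43.7% ≤ 50% → qualifies.
Product B: score 637 < 660; DTI 43.7% ≤ 45%; employment 15 < 24 mo → does not qualify.
Product C: score 637 < 700; DTI 43.7% ≤ 45% → does not qualify.

Product A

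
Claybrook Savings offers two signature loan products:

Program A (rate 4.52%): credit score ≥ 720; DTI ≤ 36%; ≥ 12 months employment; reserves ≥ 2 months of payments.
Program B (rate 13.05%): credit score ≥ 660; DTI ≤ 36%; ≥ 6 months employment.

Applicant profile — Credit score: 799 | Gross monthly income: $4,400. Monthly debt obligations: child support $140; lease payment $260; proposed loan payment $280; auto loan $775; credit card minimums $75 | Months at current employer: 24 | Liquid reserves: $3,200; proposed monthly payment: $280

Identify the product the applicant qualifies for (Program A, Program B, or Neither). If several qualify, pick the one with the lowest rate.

Program A

Total debts = (140 + 260 + 280 + 775 + 75) = 1,530; DTI = 1,530/4,400 = 34.8%.
Reserves = 3,200/280 = 11.4 months.
Program A: score 799 ≥ 720; DTI 34.8% ≤ 36%; employment 24 ≥ 12 mo; reserves 11.4 ≥ 2 mo → qualifies.
Program B: score 799 ≥ 660; DTI 34.8% ≤ 36%; employment 24 ≥ 6 mo → qualifies.
Qualifying: Program A, Program B. Lowest rate is 4.52% → Program A.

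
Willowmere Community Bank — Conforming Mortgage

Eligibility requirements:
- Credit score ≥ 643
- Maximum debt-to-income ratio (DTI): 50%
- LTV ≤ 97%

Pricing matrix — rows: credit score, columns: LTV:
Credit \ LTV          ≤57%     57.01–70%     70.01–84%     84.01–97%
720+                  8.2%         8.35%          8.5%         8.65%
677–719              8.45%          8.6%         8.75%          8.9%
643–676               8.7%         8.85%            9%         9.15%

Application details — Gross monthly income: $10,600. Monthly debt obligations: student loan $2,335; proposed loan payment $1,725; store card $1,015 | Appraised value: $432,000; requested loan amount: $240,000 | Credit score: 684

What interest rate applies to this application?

Credit score 684 ≥ 643; Total monthly debts = (2,335 + 1,725 + 1,015) = 5,075. DTI = 5,075/10,600 = 47.9% ≤ 50%
LTV = 240,000/432,000 = 55.6% ≤ 97%
Credit 684 → row 677–719; LTV 55.6% → column ≤57%. Grid cell → 8.45%.

8.45%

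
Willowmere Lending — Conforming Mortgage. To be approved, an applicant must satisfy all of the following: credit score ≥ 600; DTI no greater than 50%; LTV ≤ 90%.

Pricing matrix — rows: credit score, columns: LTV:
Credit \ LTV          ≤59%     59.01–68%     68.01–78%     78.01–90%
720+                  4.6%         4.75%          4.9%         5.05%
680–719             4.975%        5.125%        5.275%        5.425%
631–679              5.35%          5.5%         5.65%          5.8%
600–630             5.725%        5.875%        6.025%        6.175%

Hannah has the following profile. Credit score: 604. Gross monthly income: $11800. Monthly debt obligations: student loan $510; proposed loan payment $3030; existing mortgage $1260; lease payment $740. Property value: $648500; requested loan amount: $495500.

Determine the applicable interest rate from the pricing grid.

Credit score 604 ≥ 600; Total monthly debts = (510 + 3,030 + 1,260 + 740) = 5,540. Debt-to-income = 5,540/11,800 = 46.9% — meets 50% limit
LTV = 495,500/648,500 = 76.4% ≤ 90%
Row: 604 falls in 600–630. Column: 76.4% falls in 68.01–78%. Rate = 6.025%.

6.025%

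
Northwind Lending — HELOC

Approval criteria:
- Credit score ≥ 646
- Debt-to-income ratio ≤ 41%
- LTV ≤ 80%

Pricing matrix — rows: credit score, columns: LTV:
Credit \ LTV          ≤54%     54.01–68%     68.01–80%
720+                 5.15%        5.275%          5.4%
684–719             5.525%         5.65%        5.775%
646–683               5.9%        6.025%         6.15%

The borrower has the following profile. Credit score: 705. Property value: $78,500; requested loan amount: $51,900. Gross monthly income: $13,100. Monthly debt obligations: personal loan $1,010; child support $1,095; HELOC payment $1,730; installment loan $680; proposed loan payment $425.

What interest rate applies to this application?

5.65%

Credit score 705 ≥ 646; Total monthly debts = (1,010 + 1,095 + 1,730 + 680 + 425) = 4,940. DTI = 4,940/13,100 = 37.7% ≤ 41%
LTV = 51,900/78,500 = 66.1% ≤ 80%
Credit 705 → row 684–719; LTV 66.1% → column 54.01–68%. Grid cell → 5.65%.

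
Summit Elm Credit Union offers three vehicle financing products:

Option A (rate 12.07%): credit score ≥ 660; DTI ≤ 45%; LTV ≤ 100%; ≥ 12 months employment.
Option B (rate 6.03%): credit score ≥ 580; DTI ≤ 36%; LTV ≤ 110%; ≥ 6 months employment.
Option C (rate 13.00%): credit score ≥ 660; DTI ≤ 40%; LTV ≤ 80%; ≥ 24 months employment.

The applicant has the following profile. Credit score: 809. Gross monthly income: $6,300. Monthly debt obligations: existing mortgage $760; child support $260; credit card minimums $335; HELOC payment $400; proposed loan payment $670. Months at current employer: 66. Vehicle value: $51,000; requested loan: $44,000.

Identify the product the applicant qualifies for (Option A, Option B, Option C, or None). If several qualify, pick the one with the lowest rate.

Option A

Total debts = (760 + 260 + 335 + 400 + 670) = 2,425; DTI = 2,425/6,300 = 38.5%.
LTV = 44,000/51,000 = 86.3%.
Option A: score 809 ≥ 660; DTI 38.5% ≤ 45%; LTV 86.3% ≤ 100%; employment 66 ≥ 12 mo → qualifies.
Option B: score 809 ≥ 580; DTI 38.5% > 36%; LTV 86.3% ≤ 110%; employment 66 ≥ 6 mo → does not qualify.
Option C: score 809 ≥ 660; DTI 38.5% ≤ 40%; LTV 86.3% > 80%; employment 66 ≥ 24 mo → does not qualify.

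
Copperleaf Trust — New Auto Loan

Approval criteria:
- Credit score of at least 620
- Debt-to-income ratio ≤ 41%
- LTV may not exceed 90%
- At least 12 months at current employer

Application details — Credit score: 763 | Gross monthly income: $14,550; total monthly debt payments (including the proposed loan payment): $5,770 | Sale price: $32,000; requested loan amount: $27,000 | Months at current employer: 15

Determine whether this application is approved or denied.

Credit score 763 ≥ 620 (meets)
Debt-to-income = 5,770/14,550 = 39.7% — meets 41% limit
Loan-to-value = 27,000/32,000 = 84.4% — pass (90% max)
Employment 15 ≥ 12 months
All criteria satisfied.

Approved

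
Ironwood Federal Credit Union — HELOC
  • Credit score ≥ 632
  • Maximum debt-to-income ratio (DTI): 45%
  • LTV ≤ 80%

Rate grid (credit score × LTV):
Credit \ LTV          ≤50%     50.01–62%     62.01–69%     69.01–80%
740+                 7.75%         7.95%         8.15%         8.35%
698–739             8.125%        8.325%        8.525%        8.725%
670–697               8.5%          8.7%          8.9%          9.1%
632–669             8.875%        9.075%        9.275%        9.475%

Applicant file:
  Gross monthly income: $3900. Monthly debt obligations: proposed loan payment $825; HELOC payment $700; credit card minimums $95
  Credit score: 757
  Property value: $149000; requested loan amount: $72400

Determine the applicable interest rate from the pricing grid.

7.75%

Credit score 757 ≥ 632; Total monthly debts = (825 + 700 + 95) = 1,620. Debt-to-income = 1,620/3,900 = 41.5% — meets 45% limit
LTV = 72,400/149,000 = 48.6% ≤ 80%
Credit 757 → row 740+; LTV 48.6% → column ≤50%. Grid cell → 7.75%.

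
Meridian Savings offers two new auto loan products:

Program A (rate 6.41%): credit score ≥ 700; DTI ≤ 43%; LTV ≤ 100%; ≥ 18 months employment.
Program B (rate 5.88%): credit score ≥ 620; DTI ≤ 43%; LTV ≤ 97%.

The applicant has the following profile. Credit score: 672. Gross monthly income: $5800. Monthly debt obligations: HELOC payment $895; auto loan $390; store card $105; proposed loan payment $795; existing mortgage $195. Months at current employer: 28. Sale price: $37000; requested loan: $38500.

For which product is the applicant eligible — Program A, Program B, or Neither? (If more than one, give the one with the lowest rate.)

Total debts = (895 + 390 + 105 + 795 + 195) = 2,380; DTI = 2,380/5,800 = 41%.
LTV = 38,500/37,000 = 104.1%.
Program A: score 672 < 700; DTI 41% ≤ 43%; LTV 104.1% > 100%; employment 28 ≥ 18 mo → does not qualify.
Program B: score 672 ≥ 620; DTI 41% ≤ 43%; LTV 104.1% > 97% → does not qualify.

Neither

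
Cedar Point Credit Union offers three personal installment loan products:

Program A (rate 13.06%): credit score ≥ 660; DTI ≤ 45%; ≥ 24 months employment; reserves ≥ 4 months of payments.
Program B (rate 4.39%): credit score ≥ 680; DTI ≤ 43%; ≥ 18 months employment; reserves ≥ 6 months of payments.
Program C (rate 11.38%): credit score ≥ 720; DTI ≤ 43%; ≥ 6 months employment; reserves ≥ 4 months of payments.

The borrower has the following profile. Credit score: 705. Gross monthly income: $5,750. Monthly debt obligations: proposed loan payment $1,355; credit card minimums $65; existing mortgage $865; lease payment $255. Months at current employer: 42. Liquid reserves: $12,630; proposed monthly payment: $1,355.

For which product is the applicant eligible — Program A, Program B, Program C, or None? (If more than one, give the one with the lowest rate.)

Program A

Total debts = (1,355 + 65 + 865 + 255) = 2,540; DTI = 2,540/5,750 = 44.2%.
Reserves = 12,630/1,355 = 9.3 months.
Program A: score 705 ≥ 660; DTI 44.2% ≤ 45%; employment 42 ≥ 24 mo; reserves 9.3 ≥ 4 mo → qualifies.
Program B: score 705 ≥ 680; DTI 44.2% > 43%; employment 42 ≥ 18 mo; reserves 9.3 ≥ 6 mo → does not qualify.
Program C: score 705 < 720; DTI 44.2% > 43%; employment 42 ≥ 6 mo; reserves 9.3 ≥ 4 mo → does not qualify.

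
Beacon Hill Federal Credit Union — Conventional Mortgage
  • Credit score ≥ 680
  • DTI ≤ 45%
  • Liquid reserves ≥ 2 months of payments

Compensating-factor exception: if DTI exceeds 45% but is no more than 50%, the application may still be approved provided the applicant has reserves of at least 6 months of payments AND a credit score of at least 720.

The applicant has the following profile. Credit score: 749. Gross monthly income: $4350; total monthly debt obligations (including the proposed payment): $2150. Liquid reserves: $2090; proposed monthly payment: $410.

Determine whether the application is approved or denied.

Denied

Credit score 749 ≥ 680 (meets base)
DTI: 2,150 ÷ 4,350 = 49.4%, over the 45% base limit.
Reserves: 2,090 ÷ 410 = 5.1 months (meets 2-month minimum)
49.4% falls in the override range (45%–50%), so the compensating-factor test applies.
Override check — reserves: 5.1 mo (short of 6); score: 749 (ok).
Override conditions not both satisfied; exception does not apply.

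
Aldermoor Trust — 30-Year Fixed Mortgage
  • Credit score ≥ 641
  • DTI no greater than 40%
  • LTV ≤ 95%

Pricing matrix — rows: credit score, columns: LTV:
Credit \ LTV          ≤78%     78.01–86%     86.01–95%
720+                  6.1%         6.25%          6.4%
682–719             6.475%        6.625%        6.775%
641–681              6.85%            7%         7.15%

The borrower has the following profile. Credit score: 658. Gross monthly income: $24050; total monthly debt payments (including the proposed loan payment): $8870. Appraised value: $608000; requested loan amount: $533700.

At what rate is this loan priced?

7.15%

Credit score 658 ≥ 641; DTI: 8,870 ÷ 24,050 = 36.9%, within the 40% cap
LTV: 533,700 ÷ 608,000 = 87.8%, within 95% cap
Credit 658 → row 641–681; LTV 87.8% → column 86.01–95%. Grid cell → 7.15%.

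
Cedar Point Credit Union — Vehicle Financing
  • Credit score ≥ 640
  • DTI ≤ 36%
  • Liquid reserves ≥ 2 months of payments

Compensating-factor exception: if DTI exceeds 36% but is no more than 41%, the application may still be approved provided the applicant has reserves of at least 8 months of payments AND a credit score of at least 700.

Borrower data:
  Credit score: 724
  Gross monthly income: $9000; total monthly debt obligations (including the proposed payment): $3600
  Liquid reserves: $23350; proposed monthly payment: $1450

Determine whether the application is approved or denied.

Credit score 724 ≥ 640 (meets base)
DTI = 3,600/9,000 = 40% > 36% — standard DTI limit exceeded.
Liquid reserves cover 23,350/1,450 = 16.1 months — ≥ 2 required
40% falls in the override range (36%–41%), so the compensating-factor test applies.
Reserves 16.1 ≥ 8 months; credit score 724 ≥ 700.
Both compensating conditions met → exception applies.

Approved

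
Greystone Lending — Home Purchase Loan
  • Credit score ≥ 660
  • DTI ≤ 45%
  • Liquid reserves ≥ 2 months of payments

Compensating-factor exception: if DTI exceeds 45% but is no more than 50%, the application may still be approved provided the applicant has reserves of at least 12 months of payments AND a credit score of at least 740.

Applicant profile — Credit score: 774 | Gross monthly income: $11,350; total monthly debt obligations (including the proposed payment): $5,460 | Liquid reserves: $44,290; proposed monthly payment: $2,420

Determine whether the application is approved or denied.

Approved

Credit score 774 ≥ 660 (meets base)
DTI: 5,460 ÷ 11,350 = 48.1%, over the 45% base limit.
Reserves = 44,290/2,420 = 18.3 months ≥ 2
DTI 48.1% is within the 45%–50% exception band; checking compensating factors.
Override check — reserves: 18.3 mo (ok); score: 774 (ok).
Both override conditions satisfied; DTI exception granted.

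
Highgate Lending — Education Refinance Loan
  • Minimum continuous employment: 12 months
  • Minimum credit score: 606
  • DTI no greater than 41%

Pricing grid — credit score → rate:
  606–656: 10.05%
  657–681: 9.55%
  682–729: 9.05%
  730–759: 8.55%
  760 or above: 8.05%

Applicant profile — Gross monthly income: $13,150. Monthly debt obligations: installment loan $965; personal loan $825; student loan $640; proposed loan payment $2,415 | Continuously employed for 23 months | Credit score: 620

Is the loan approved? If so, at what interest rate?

Credit score 620 ≥ 606 (meets minimum)
Total monthly debts = (965 + 825 + 640 + 2,415) = 4,845. DTI: 4,845 ÷ 13,150 = 36.8%, within the 41% cap
Employment 23 ≥ 12 months
All requirements met. Score 620 falls in the 606–656 tier → 10.05%.

Approved at 10.05%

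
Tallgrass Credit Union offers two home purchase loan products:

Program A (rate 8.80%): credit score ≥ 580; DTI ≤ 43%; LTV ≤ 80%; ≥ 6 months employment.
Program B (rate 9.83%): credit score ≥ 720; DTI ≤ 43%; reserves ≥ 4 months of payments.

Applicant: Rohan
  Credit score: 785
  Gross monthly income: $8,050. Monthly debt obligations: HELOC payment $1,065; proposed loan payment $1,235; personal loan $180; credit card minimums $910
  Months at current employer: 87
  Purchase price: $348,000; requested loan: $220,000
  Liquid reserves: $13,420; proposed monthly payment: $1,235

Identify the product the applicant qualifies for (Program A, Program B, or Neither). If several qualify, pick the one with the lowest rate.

Total debts = (1,065 + 1,235 + 180 + 910) = 3,390; DTI = 3,390/8,050 = 42.1%.
LTV = 220,000/348,000 = 63.2%.
Reserves = 13,420/1,235 = 10.9 months.
Program A: score 785 ≥ 580; DTI 42.1% ≤ 43%; LTV 63.2% ≤ 80%; employment 87 ≥ 6 mo → qualifies.
Program B: score 785 ≥ 720; DTI 42.1% ≤ 43%; reserves 10.9 ≥ 4 mo → qualifies.
Qualifying: Program A, Program B. Lowest rate is 8.80% → Program A.

Program A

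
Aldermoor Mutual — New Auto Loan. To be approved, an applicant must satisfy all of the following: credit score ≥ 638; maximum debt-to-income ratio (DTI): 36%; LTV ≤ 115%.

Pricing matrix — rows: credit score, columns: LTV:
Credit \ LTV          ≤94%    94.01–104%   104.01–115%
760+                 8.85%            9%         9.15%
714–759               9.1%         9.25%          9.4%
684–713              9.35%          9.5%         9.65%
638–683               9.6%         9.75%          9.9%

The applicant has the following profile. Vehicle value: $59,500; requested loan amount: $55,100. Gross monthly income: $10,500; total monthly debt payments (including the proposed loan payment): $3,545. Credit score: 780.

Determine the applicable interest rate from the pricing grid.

8.85%

Credit score 780 ≥ 638; DTI = 3,545/10,500 = 33.8% ≤ 36%
LTV: 55,100 ÷ 59,500 = 92.6%, within 115% cap
Credit 780 → row 760+; LTV 92.6% → column ≤94%. Grid cell → 8.85%.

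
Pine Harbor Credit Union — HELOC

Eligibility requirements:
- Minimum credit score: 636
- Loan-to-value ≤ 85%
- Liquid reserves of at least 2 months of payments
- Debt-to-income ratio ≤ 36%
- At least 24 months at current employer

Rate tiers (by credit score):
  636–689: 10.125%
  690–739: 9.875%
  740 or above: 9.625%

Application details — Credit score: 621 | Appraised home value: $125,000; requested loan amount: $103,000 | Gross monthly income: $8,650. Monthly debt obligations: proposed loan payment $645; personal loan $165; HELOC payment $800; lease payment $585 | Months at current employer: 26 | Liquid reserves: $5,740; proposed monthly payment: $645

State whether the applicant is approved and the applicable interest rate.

Credit score 621 < 636 (below minimum)
Reserves: 5,740 ÷ 645 = 8.9 months (meets 2-month minimum)
LTV = 103,000/125,000 = 82.4% ≤ 85%
Employment 26 ≥ 24 months
Total monthly debts = (645 + 165 + 800 + 585) = 2,195. Debt-to-income = 2,195/8,650 = 25.4% — meets 36% limit
Not all requirements met → denied.

Denied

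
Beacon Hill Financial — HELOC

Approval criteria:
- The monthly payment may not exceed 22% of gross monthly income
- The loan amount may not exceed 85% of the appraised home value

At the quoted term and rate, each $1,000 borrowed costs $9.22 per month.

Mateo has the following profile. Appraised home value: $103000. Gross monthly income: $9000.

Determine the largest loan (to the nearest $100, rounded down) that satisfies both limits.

Payment cap: 22% × $9,000 = $1,980/month.
At $9.22 per $1,000, that supports 1,980/9.22 × 1,000 ≈ $214,750 → $214,700.
LTV cap: 85% × $103,000 = $87,550 → $87,500.
Binding constraint: loan-to-value.

$87,500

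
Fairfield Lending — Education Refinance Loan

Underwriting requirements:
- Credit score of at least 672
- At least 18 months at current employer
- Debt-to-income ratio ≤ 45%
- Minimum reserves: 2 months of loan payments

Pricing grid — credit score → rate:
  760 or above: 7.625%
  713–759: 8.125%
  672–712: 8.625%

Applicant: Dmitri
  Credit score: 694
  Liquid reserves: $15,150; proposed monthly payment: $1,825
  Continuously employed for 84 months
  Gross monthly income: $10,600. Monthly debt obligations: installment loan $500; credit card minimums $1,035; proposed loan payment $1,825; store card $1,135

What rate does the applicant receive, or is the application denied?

Credit score 694 ≥ 672 (meets minimum)
Liquid reserves cover 15,150/1,825 = 8.3 months — ≥ 2 required
Employment 84 ≥ 18 months
Total monthly debts = (500 + 1,035 + 1,825 + 1,135) = 4,495. DTI: 4,495 ÷ 10,600 = 42.4%, within the 45% cap
All requirements met. Score 694 falls in the 672–712 tier → 8.625%.

Approved at 8.625%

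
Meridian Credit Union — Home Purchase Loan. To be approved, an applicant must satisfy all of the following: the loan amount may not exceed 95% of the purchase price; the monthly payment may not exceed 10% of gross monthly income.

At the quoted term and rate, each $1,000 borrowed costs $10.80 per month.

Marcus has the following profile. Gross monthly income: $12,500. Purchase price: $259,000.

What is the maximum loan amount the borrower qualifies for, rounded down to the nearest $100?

$115,700

Payment cap: 10% × $12,500 = $1,250/month.
At $10.80 per $1,000, that supports 1,250/10.80 × 1,000 ≈ $115,740 → $115,700.
LTV cap: 95% × $259,000 = $246,050 → $246,000.
Binding constraint: payment-to-income.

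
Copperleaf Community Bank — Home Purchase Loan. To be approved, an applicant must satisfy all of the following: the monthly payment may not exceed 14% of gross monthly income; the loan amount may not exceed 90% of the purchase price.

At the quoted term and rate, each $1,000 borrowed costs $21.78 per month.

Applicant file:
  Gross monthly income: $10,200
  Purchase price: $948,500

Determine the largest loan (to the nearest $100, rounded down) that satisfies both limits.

Payment cap: 14% × $10,200 = $1,428/month.
At $21.78 per $1,000, that supports 1,428/21.78 × 1,000 ≈ $65,564 → $65,500.
LTV cap: 90% × $948,500 = $853,650 → $853,600.
Binding constraint: payment-to-income.

$65,500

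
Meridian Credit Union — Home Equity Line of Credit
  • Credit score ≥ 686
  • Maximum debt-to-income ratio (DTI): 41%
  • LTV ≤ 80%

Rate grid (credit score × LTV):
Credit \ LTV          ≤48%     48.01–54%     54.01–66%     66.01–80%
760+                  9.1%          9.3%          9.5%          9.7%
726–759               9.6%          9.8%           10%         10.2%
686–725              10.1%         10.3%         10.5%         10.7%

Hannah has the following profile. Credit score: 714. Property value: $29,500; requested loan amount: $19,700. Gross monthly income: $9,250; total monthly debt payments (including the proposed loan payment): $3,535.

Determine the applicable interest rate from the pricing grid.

10.7%

Credit score 714 ≥ 686; DTI = 3,535/9,250 = 38.2% ≤ 41%
LTV = 19,700/29,500 = 66.8% ≤ 80%
Credit 714 → row 686–725; LTV 66.8% → column 66.01–80%. Grid cell → 10.7%.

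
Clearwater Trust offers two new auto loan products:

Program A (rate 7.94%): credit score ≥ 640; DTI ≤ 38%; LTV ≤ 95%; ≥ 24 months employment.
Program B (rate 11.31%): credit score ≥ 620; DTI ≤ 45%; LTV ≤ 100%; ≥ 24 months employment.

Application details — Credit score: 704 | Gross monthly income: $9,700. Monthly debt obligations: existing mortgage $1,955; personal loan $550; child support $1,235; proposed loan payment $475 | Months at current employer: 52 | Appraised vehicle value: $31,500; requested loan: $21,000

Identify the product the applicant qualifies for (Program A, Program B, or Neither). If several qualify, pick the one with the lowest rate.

Total debts = (1,955 + 550 + 1,235 + 475) = 4,215; DTI = 4,215/9,700 = 43.5%.
LTV = 21,000/31,500 = 66.7%.
Program A: score 704 ≥ 640; DTI 43.5% > 38%; LTV 66.7% ≤ 95%; employment 52 ≥ 24 mo → does not qualify.
Program B: score 704 ≥ 620; DTI 43.5% ≤ 45%; LTV 66.7% ≤ 100%; employment 52 ≥ 24 mo → qualifies.

Program B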